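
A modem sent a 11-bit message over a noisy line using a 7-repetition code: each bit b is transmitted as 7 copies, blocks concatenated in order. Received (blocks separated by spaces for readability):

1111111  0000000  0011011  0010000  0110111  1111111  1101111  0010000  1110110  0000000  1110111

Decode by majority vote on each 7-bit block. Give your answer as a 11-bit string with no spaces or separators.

Block 1 (1111111): 7 ones → 1
Block 2 (0000000): 0 ones → 0
Block 3 (0011011): 4 ones → 1
Block 4 (0010000): 1 one → 0
Block 5 (0110111): 5 ones → 1
Block 6 (1111111): 7 ones → 1
Block 7 (1101111): 6 ones → 1
Block 8 (0010000): 1 one → 0
Block 9 (1110110): 5 ones → 1
Block 10 (0000000): 0 ones → 0
Block 11 (1110111): 6 ones → 1

10101110101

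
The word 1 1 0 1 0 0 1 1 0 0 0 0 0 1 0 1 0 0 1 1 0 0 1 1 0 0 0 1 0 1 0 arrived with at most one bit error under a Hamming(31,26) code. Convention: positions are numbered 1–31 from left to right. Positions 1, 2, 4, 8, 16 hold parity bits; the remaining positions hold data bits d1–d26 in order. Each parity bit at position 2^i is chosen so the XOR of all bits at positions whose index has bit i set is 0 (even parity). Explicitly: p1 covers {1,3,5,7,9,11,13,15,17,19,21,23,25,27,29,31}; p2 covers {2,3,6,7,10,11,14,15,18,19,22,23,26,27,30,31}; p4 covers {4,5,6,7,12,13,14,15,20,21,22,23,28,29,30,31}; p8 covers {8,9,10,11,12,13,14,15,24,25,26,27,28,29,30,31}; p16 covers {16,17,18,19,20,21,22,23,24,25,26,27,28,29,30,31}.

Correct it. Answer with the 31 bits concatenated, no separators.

1101001100000101001100110000010

s1 (pos 1,3,5,7,9,11,13,15,17,19,21,23,25,27,29,31): 1⊕0⊕0⊕1⊕0⊕0⊕0⊕0⊕0⊕1⊕0⊕1⊕0⊕0⊕0⊕0 = 0
s2 (pos 2,3,6,7,10,11,14,15,18,19,22,23,26,27,30,31): 1⊕0⊕0⊕1⊕0⊕0⊕1⊕0⊕0⊕1⊕0⊕1⊕0⊕0⊕1⊕0 = 0
s4 (pos 4,5,6,7,12,13,14,15,20,21,22,23,28,29,30,31): 1⊕0⊕0⊕1⊕0⊕0⊕1⊕0⊕1⊕0⊕0⊕1⊕1⊕0⊕1⊕0 = 1
s8 (pos 8,9,10,11,12,13,14,15,24,25,26,27,28,29,30,31): 1⊕0⊕0⊕0⊕0⊕0⊕1⊕0⊕1⊕0⊕0⊕0⊕1⊕0⊕1⊕0 = 1
s16 (pos 16,17,18,19,20,21,22,23,24,25,26,27,28,29,30,31): 1⊕0⊕0⊕1⊕1⊕0⊕0⊕1⊕1⊕0⊕0⊕0⊕1⊕0⊕1⊕0 = 1
Syndrome s16…s1 = 11100 → error at position 28.
Flip position 28: 1101001100000101001100110001010 → 1101001100000101001100110000010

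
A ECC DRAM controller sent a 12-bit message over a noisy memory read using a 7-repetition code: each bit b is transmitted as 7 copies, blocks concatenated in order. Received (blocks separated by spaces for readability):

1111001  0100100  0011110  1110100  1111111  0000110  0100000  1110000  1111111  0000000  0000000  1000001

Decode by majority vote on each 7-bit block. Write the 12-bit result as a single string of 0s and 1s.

Block 1 (1111001): 5 ones → 1
Block 2 (0100100): 2 ones → 0
Block 3 (0011110): 4 ones → 1
Block 4 (1110100): 4 ones → 1
Block 5 (1111111): 7 ones → 1
Block 6 (0000110): 2 ones → 0
Block 7 (0100000): 1 one → 0
Block 8 (1110000): 3 ones → 0
Block 9 (1111111): 7 ones → 1
Block 10 (0000000): 0 ones → 0
Block 11 (0000000): 0 ones → 0
Block 12 (1000001): 2 ones → 0

101110001000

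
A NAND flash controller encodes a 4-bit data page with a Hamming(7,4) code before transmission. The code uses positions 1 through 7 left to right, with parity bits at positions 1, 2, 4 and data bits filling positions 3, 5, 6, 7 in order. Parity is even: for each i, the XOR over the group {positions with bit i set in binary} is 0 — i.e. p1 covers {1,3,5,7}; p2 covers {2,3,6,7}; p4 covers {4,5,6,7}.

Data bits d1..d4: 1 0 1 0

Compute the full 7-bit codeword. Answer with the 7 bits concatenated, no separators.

Place data at non-parity positions: p1 p2 1 p4 0 1 0
p1 (pos 1,3,5,7): XOR of data positions = 1⊕0⊕0 = 1
p2 (pos 2,3,6,7): XOR of data positions = 1⊕1⊕0 = 0
p4 (pos 4,5,6,7): XOR of data positions = 0⊕1⊕0 = 1
Codeword: 1011010

1011010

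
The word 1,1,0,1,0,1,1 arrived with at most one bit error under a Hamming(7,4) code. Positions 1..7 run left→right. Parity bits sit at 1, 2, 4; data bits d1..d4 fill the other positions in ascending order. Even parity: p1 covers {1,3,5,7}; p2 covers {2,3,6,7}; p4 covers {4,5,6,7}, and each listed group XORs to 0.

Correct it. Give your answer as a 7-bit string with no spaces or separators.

s1 (pos 1,3,5,7): 1⊕0⊕0⊕1 = 0
s2 (pos 2,3,6,7): 1⊕0⊕1⊕1 = 1
s4 (pos 4,5,6,7): 1⊕0⊕1⊕1 = 1
Syndrome s4…s1 = 110 → error at position 6.
Flip position 6: 1101011 → 1101001

1101001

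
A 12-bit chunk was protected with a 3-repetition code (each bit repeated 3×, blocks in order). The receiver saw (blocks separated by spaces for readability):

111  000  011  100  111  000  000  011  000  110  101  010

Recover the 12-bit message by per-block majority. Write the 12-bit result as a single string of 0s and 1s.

101010010110

Block 1 (111): 3 ones → 1
Block 2 (000): 0 ones → 0
Block 3 (011): 2 ones → 1
Block 4 (100): 1 one → 0
Block 5 (111): 3 ones → 1
Block 6 (000): 0 ones → 0
Block 7 (000): 0 ones → 0
Block 8 (011): 2 ones → 1
Block 9 (000): 0 ones → 0
Block 10 (110): 2 ones → 1
Block 11 (101): 2 ones → 1
Block 12 (010): 1 one → 0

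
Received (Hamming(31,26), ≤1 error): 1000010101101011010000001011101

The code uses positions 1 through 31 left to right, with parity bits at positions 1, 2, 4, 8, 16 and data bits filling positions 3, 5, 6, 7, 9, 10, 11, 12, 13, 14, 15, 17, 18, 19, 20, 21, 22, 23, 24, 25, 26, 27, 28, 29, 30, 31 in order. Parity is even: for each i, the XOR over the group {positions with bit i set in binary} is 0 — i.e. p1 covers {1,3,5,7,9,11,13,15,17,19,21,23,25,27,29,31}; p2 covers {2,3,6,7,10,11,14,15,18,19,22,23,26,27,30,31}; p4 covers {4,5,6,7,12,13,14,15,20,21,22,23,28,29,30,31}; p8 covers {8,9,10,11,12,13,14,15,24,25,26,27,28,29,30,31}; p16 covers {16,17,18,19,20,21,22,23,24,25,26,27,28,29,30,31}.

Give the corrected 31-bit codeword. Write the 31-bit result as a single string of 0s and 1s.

1000010101101011000000001011101

s1 (pos 1,3,5,7,9,11,13,15,17,19,21,23,25,27,29,31): 1⊕0⊕0⊕0⊕0⊕1⊕1⊕1⊕0⊕0⊕0⊕0⊕1⊕1⊕1⊕1 = 0
s2 (pos 2,3,6,7,10,11,14,15,18,19,22,23,26,27,30,31): 0⊕0⊕1⊕0⊕1⊕1⊕0⊕1⊕1⊕0⊕0⊕0⊕0⊕1⊕0⊕1 = 1
s4 (pos 4,5,6,7,12,13,14,15,20,21,22,23,28,29,30,31): 0⊕0⊕1⊕0⊕0⊕1⊕0⊕1⊕0⊕0⊕0⊕0⊕1⊕1⊕0⊕1 = 0
s8 (pos 8,9,10,11,12,13,14,15,24,25,26,27,28,29,30,31): 1⊕0⊕1⊕1⊕0⊕1⊕0⊕1⊕0⊕1⊕0⊕1⊕1⊕1⊕0⊕1 = 0
s16 (pos 16,17,18,19,20,21,22,23,24,25,26,27,28,29,30,31): 1⊕0⊕1⊕0⊕0⊕0⊕0⊕0⊕0⊕1⊕0⊕1⊕1⊕1⊕0⊕1 = 1
Syndrome s16…s1 = 10010 → error at position 18.
Flip position 18: 1000010101101011010000001011101 → 1000010101101011000000001011101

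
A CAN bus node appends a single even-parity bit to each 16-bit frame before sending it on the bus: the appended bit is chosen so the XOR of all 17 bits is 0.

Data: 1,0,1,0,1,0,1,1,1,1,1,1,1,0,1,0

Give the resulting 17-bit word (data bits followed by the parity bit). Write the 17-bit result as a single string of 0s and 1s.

10101011111110101

XOR of the 16 data bits: 1⊕0⊕1⊕0⊕1⊕0⊕1⊕1⊕1⊕1⊕1⊕1⊕1⊕0⊕1⊕0 = 1
Parity bit = 1 (so all 17 bits XOR to 0).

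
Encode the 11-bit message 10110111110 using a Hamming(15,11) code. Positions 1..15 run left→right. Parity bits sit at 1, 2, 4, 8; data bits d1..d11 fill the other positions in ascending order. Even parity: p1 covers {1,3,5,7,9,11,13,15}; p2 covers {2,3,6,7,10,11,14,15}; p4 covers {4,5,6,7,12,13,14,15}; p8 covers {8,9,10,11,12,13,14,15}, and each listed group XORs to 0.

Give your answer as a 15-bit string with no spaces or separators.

001101110111110

Place data at non-parity positions: p1 p2 1 p4 0 1 1 p8 0 1 1 1 1 1 0
p1 (pos 1,3,5,7,9,11,13,15): XOR of data positions = 1⊕0⊕1⊕0⊕1⊕1⊕0 = 0
p2 (pos 2,3,6,7,10,11,14,15): XOR of data positions = 1⊕1⊕1⊕1⊕1⊕1⊕0 = 0
p4 (pos 4,5,6,7,12,13,14,15): XOR of data positions = 0⊕1⊕1⊕1⊕1⊕1⊕0 = 1
p8 (pos 8,9,10,11,12,13,14,15): XOR of data positions = 0⊕1⊕1⊕1⊕1⊕1⊕0 = 1
Codeword: 001101110111110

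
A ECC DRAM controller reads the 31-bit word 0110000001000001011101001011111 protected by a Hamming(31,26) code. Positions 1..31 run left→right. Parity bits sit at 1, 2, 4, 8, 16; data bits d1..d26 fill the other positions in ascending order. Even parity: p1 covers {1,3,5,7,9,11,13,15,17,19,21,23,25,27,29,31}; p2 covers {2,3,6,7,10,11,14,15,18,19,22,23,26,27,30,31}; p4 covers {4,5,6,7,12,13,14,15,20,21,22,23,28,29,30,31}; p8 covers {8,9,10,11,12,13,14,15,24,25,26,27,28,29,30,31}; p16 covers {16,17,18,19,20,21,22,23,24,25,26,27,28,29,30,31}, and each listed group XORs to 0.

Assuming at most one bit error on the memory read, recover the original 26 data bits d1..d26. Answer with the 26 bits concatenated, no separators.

10000100000011101001111111

s1 (pos 1,3,5,7,9,11,13,15,17,19,21,23,25,27,29,31): 0⊕1⊕0⊕0⊕0⊕0⊕0⊕0⊕0⊕1⊕0⊕0⊕1⊕1⊕1⊕1 = 0
s2 (pos 2,3,6,7,10,11,14,15,18,19,22,23,26,27,30,31): 1⊕1⊕0⊕0⊕1⊕0⊕0⊕0⊕1⊕1⊕1⊕0⊕0⊕1⊕1⊕1 = 1
s4 (pos 4,5,6,7,12,13,14,15,20,21,22,23,28,29,30,31): 0⊕0⊕0⊕0⊕0⊕0⊕0⊕0⊕1⊕0⊕1⊕0⊕1⊕1⊕1⊕1 = 0
s8 (pos 8,9,10,11,12,13,14,15,24,25,26,27,28,29,30,31): 0⊕0⊕1⊕0⊕0⊕0⊕0⊕0⊕0⊕1⊕0⊕1⊕1⊕1⊕1⊕1 = 1
s16 (pos 16,17,18,19,20,21,22,23,24,25,26,27,28,29,30,31): 1⊕0⊕1⊕1⊕1⊕0⊕1⊕0⊕0⊕1⊕0⊕1⊕1⊕1⊕1⊕1 = 1
Syndrome s16…s1 = 11010 → error at position 26.
Flip position 26: 0110000001000001011101001011111 → 0110000001000001011101001111111
Read data bits from positions 3,5,6,7,9,10,11,12,13,14,15,17,18,19,20,21,22,23,24,25,26,27,28,29,30,31: 10000100000011101001111111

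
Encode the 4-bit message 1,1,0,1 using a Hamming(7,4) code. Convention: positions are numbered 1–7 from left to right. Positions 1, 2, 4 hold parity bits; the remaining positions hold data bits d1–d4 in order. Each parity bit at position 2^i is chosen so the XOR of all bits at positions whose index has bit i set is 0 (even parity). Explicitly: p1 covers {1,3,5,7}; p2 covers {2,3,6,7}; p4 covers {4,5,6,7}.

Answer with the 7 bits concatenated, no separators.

Place data at non-parity positions: p1 p2 1 p4 1 0 1
p1 (pos 1,3,5,7): XOR of data positions = 1⊕1⊕1 = 1
p2 (pos 2,3,6,7): XOR of data positions = 1⊕0⊕1 = 0
p4 (pos 4,5,6,7): XOR of data positions = 1⊕0⊕1 = 0
Codeword: 1010101

1010101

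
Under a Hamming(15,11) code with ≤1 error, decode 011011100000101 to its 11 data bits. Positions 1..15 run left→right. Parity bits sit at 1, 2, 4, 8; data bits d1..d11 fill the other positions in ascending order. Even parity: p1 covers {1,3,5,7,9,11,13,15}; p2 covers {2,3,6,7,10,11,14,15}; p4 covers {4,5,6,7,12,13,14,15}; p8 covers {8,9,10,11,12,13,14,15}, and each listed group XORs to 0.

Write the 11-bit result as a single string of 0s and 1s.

11100000101

s1 (pos 1,3,5,7,9,11,13,15): 0⊕1⊕1⊕1⊕0⊕0⊕1⊕1 = 1
s2 (pos 2,3,6,7,10,11,14,15): 1⊕1⊕1⊕1⊕0⊕0⊕0⊕1 = 1
s4 (pos 4,5,6,7,12,13,14,15): 0⊕1⊕1⊕1⊕0⊕1⊕0⊕1 = 1
s8 (pos 8,9,10,11,12,13,14,15): 0⊕0⊕0⊕0⊕0⊕1⊕0⊕1 = 0
Syndrome s8…s1 = 0111 → error at position 7.
Flip position 7: 011011100000101 → 011011000000101
Read data bits from positions 3,5,6,7,9,10,11,12,13,14,15: 11100000101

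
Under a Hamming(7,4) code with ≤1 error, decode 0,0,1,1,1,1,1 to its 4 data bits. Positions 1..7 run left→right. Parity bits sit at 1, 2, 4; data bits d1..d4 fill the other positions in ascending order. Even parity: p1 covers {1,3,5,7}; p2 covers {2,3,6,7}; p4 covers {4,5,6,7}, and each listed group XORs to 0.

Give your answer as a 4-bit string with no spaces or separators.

s1 (pos 1,3,5,7): 0⊕1⊕1⊕1 = 1
s2 (pos 2,3,6,7): 0⊕1⊕1⊕1 = 1
s4 (pos 4,5,6,7): 1⊕1⊕1⊕1 = 0
Syndrome s4…s1 = 011 → error at position 3.
Flip position 3: 0011111 → 0001111
Read data bits from positions 3,5,6,7: 0111

0111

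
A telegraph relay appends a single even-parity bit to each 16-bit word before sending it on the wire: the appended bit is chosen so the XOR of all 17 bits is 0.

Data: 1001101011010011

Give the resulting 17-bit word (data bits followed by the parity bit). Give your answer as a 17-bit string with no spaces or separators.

XOR of the 16 data bits: 1⊕0⊕0⊕1⊕1⊕0⊕1⊕0⊕1⊕1⊕0⊕1⊕0⊕0⊕1⊕1 = 1
Parity bit = 1 (so all 17 bits XOR to 0).

10011010110100111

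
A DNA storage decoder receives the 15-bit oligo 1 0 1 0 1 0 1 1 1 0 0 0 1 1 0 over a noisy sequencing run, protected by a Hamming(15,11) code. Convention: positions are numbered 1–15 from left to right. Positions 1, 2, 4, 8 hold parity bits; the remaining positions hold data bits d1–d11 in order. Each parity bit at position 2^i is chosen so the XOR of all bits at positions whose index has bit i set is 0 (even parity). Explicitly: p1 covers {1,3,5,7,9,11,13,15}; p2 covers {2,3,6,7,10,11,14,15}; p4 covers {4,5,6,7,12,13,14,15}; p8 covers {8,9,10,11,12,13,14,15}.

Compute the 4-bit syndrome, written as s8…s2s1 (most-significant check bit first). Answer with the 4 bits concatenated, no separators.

0010

s1 (pos 1,3,5,7,9,11,13,15): 1⊕1⊕1⊕1⊕1⊕0⊕1⊕0 = 0
s2 (pos 2,3,6,7,10,11,14,15): 0⊕1⊕0⊕1⊕0⊕0⊕1⊕0 = 1
s4 (pos 4,5,6,7,12,13,14,15): 0⊕1⊕0⊕1⊕0⊕1⊕1⊕0 = 0
s8 (pos 8,9,10,11,12,13,14,15): 1⊕1⊕0⊕0⊕0⊕1⊕1⊕0 = 0
Syndrome s8…s1 = 0010 → error at position 2.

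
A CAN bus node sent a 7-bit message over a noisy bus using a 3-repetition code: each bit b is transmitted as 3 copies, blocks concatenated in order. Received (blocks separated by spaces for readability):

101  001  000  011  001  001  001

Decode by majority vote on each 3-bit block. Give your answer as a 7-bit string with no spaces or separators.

1001000

Block 1 (101): 2 ones → 1
Block 2 (001): 1 one → 0
Block 3 (000): 0 ones → 0
Block 4 (011): 2 ones → 1
Block 5 (001): 1 one → 0
Block 6 (001): 1 one → 0
Block 7 (001): 1 one → 0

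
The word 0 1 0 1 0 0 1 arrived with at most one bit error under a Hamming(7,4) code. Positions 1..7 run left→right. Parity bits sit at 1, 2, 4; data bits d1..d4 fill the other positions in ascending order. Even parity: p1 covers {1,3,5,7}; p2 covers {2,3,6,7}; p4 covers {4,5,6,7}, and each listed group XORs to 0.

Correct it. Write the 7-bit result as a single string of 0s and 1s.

1101001

s1 (pos 1,3,5,7): 0⊕0⊕0⊕1 = 1
s2 (pos 2,3,6,7): 1⊕0⊕0⊕1 = 0
s4 (pos 4,5,6,7): 1⊕0⊕0⊕1 = 0
Syndrome s4…s1 = 001 → error at position 1.
Flip position 1: 0101001 → 1101001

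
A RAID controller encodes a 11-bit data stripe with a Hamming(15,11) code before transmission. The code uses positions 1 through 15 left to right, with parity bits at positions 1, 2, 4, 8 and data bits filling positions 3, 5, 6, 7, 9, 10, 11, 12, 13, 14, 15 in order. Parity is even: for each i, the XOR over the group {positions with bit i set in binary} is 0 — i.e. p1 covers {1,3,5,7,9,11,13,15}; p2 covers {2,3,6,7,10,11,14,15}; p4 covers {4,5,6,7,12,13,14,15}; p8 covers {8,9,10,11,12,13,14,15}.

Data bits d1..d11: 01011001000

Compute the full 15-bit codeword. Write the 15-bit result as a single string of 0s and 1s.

110110101001000

Place data at non-parity positions: p1 p2 0 p4 1 0 1 p8 1 0 0 1 0 0 0
p1 (pos 1,3,5,7,9,11,13,15): XOR of data positions = 0⊕1⊕1⊕1⊕0⊕0⊕0 = 1
p2 (pos 2,3,6,7,10,11,14,15): XOR of data positions = 0⊕0⊕1⊕0⊕0⊕0⊕0 = 1
p4 (pos 4,5,6,7,12,13,14,15): XOR of data positions = 1⊕0⊕1⊕1⊕0⊕0⊕0 = 1
p8 (pos 8,9,10,11,12,13,14,15): XOR of data positions = 1⊕0⊕0⊕1⊕0⊕0⊕0 = 0
Codeword: 110110101001000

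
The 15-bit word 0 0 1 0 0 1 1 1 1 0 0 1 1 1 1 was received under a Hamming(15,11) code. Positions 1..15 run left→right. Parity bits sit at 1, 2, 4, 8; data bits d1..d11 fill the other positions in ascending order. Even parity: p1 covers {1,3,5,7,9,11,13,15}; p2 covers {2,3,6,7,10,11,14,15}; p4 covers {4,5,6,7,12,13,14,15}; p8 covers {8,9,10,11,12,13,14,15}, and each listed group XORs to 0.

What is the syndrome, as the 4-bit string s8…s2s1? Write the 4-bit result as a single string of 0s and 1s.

0011

s1 (pos 1,3,5,7,9,11,13,15): 0⊕1⊕0⊕1⊕1⊕0⊕1⊕1 = 1
s2 (pos 2,3,6,7,10,11,14,15): 0⊕1⊕1⊕1⊕0⊕0⊕1⊕1 = 1
s4 (pos 4,5,6,7,12,13,14,15): 0⊕0⊕1⊕1⊕1⊕1⊕1⊕1 = 0
s8 (pos 8,9,10,11,12,13,14,15): 1⊕1⊕0⊕0⊕1⊕1⊕1⊕1 = 0
Syndrome s8…s1 = 0011 → error at position 3.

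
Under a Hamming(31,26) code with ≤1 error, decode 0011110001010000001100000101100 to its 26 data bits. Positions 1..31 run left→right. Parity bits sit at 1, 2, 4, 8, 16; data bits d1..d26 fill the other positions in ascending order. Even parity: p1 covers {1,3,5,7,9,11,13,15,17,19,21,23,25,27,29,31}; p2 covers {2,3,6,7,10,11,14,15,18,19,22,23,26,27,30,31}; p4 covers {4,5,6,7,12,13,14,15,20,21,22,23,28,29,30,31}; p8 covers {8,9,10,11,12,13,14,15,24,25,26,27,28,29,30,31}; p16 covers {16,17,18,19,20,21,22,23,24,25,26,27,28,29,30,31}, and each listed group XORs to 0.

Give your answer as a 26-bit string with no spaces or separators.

s1 (pos 1,3,5,7,9,11,13,15,17,19,21,23,25,27,29,31): 0⊕1⊕1⊕0⊕0⊕0⊕0⊕0⊕0⊕1⊕0⊕0⊕0⊕0⊕1⊕0 = 0
s2 (pos 2,3,6,7,10,11,14,15,18,19,22,23,26,27,30,31): 0⊕1⊕1⊕0⊕1⊕0⊕0⊕0⊕0⊕1⊕0⊕0⊕1⊕0⊕0⊕0 = 1
s4 (pos 4,5,6,7,12,13,14,15,20,21,22,23,28,29,30,31): 1⊕1⊕1⊕0⊕1⊕0⊕0⊕0⊕1⊕0⊕0⊕0⊕1⊕1⊕0⊕0 = 1
s8 (pos 8,9,10,11,12,13,14,15,24,25,26,27,28,29,30,31): 0⊕0⊕1⊕0⊕1⊕0⊕0⊕0⊕0⊕0⊕1⊕0⊕1⊕1⊕0⊕0 = 1
s16 (pos 16,17,18,19,20,21,22,23,24,25,26,27,28,29,30,31): 0⊕0⊕0⊕1⊕1⊕0⊕0⊕0⊕0⊕0⊕1⊕0⊕1⊕1⊕0⊕0 = 1
Syndrome s16…s1 = 11110 → error at position 30.
Flip position 30: 0011110001010000001100000101100 → 0011110001010000001100000101110
Read data bits from positions 3,5,6,7,9,10,11,12,13,14,15,17,18,19,20,21,22,23,24,25,26,27,28,29,30,31: 11100101000001100000101110

11100101000001100000101110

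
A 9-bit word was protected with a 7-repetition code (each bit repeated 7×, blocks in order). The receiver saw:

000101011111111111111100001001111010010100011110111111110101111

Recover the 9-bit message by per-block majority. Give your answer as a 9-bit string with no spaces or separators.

011010111

Block 1 (0001010): 2 ones → 0
Block 2 (1111111): 7 ones → 1
Block 3 (1111111): 7 ones → 1
Block 4 (1000010): 2 ones → 0
Block 5 (0111101): 5 ones → 1
Block 6 (0010100): 2 ones → 0
Block 7 (0111101): 5 ones → 1
Block 8 (1111111): 7 ones → 1
Block 9 (0101111): 5 ones → 1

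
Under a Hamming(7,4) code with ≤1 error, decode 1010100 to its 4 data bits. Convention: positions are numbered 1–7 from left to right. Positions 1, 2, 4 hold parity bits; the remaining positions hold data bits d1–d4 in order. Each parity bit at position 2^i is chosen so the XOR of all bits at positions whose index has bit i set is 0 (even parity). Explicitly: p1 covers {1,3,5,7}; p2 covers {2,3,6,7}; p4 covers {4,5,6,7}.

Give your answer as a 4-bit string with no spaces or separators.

s1 (pos 1,3,5,7): 1⊕1⊕1⊕0 = 1
s2 (pos 2,3,6,7): 0⊕1⊕0⊕0 = 1
s4 (pos 4,5,6,7): 0⊕1⊕0⊕0 = 1
Syndrome s4…s1 = 111 → error at position 7.
Flip position 7: 1010100 → 1010101
Read data bits from positions 3,5,6,7: 1101

1101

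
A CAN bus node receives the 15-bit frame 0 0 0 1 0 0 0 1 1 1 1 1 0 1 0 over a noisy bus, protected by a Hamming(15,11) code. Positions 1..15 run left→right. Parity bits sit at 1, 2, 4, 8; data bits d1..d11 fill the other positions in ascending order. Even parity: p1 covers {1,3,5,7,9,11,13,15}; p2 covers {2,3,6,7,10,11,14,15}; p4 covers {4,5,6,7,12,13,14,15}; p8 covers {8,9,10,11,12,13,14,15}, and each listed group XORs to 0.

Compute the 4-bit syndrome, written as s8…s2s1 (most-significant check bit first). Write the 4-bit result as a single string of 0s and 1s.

0110

s1 (pos 1,3,5,7,9,11,13,15): 0⊕0⊕0⊕0⊕1⊕1⊕0⊕0 = 0
s2 (pos 2,3,6,7,10,11,14,15): 0⊕0⊕0⊕0⊕1⊕1⊕1⊕0 = 1
s4 (pos 4,5,6,7,12,13,14,15): 1⊕0⊕0⊕0⊕1⊕0⊕1⊕0 = 1
s8 (pos 8,9,10,11,12,13,14,15): 1⊕1⊕1⊕1⊕1⊕0⊕1⊕0 = 0
Syndrome s8…s1 = 0110 → error at position 6.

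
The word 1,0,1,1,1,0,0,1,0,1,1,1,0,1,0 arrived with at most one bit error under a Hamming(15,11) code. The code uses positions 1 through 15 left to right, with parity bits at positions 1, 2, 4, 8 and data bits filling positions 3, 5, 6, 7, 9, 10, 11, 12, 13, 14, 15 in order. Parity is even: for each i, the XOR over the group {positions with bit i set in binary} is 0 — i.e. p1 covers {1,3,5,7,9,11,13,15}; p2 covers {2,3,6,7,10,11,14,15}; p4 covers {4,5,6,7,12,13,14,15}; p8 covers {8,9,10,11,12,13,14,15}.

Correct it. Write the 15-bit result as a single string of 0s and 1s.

s1 (pos 1,3,5,7,9,11,13,15): 1⊕1⊕1⊕0⊕0⊕1⊕0⊕0 = 0
s2 (pos 2,3,6,7,10,11,14,15): 0⊕1⊕0⊕0⊕1⊕1⊕1⊕0 = 0
s4 (pos 4,5,6,7,12,13,14,15): 1⊕1⊕0⊕0⊕1⊕0⊕1⊕0 = 0
s8 (pos 8,9,10,11,12,13,14,15): 1⊕0⊕1⊕1⊕1⊕0⊕1⊕0 = 1
Syndrome s8…s1 = 1000 → error at position 8.
Flip position 8: 101110010111010 → 101110000111010

101110000111010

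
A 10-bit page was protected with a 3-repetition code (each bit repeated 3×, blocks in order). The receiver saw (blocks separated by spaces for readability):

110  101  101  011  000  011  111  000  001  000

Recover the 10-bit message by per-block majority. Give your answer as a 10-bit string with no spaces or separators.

1111011000

Block 1 (110): 2 ones → 1
Block 2 (101): 2 ones → 1
Block 3 (101): 2 ones → 1
Block 4 (011): 2 ones → 1
Block 5 (000): 0 ones → 0
Block 6 (011): 2 ones → 1
Block 7 (111): 3 ones → 1
Block 8 (000): 0 ones → 0
Block 9 (001): 1 one → 0
Block 10 (000): 0 ones → 0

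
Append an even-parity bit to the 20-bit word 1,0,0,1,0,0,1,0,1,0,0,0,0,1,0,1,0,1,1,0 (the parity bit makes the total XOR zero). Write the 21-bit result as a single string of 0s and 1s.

XOR of the 20 data bits: 1⊕0⊕0⊕1⊕0⊕0⊕1⊕0⊕1⊕0⊕0⊕0⊕0⊕1⊕0⊕1⊕0⊕1⊕1⊕0 = 0
Parity bit = 0 (so all 21 bits XOR to 0).

100100101000010101100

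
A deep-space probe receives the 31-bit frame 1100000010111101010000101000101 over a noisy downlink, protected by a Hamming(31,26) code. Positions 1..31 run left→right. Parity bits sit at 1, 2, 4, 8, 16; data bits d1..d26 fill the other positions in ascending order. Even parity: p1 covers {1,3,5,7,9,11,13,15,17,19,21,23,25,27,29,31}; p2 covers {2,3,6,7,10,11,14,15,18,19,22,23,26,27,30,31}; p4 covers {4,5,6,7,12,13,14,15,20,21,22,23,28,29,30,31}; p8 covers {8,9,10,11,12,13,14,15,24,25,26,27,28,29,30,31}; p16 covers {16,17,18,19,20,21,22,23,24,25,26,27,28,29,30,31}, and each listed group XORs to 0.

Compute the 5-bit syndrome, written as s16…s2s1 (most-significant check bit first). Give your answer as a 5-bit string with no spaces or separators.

s1 (pos 1,3,5,7,9,11,13,15,17,19,21,23,25,27,29,31): 1⊕0⊕0⊕0⊕1⊕1⊕1⊕0⊕0⊕0⊕0⊕1⊕1⊕0⊕1⊕1 = 0
s2 (pos 2,3,6,7,10,11,14,15,18,19,22,23,26,27,30,31): 1⊕0⊕0⊕0⊕0⊕1⊕1⊕0⊕1⊕0⊕0⊕1⊕0⊕0⊕0⊕1 = 0
s4 (pos 4,5,6,7,12,13,14,15,20,21,22,23,28,29,30,31): 0⊕0⊕0⊕0⊕1⊕1⊕1⊕0⊕0⊕0⊕0⊕1⊕0⊕1⊕0⊕1 = 0
s8 (pos 8,9,10,11,12,13,14,15,24,25,26,27,28,29,30,31): 0⊕1⊕0⊕1⊕1⊕1⊕1⊕0⊕0⊕1⊕0⊕0⊕0⊕1⊕0⊕1 = 0
s16 (pos 16,17,18,19,20,21,22,23,24,25,26,27,28,29,30,31): 1⊕0⊕1⊕0⊕0⊕0⊕0⊕1⊕0⊕1⊕0⊕0⊕0⊕1⊕0⊕1 = 0
Syndrome s16…s1 = 00000 → no error.

00000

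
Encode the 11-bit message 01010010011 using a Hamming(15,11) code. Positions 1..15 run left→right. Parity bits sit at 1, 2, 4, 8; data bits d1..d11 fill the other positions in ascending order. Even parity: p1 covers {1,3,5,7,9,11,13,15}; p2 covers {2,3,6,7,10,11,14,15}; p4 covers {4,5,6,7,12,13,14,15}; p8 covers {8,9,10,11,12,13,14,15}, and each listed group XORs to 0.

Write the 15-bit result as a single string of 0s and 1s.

000010110010011

Place data at non-parity positions: p1 p2 0 p4 1 0 1 p8 0 0 1 0 0 1 1
p1 (pos 1,3,5,7,9,11,13,15): XOR of data positions = 0⊕1⊕1⊕0⊕1⊕0⊕1 = 0
p2 (pos 2,3,6,7,10,11,14,15): XOR of data positions = 0⊕0⊕1⊕0⊕1⊕1⊕1 = 0
p4 (pos 4,5,6,7,12,13,14,15): XOR of data positions = 1⊕0⊕1⊕0⊕0⊕1⊕1 = 0
p8 (pos 8,9,10,11,12,13,14,15): XOR of data positions = 0⊕0⊕1⊕0⊕0⊕1⊕1 = 1
Codeword: 000010110010011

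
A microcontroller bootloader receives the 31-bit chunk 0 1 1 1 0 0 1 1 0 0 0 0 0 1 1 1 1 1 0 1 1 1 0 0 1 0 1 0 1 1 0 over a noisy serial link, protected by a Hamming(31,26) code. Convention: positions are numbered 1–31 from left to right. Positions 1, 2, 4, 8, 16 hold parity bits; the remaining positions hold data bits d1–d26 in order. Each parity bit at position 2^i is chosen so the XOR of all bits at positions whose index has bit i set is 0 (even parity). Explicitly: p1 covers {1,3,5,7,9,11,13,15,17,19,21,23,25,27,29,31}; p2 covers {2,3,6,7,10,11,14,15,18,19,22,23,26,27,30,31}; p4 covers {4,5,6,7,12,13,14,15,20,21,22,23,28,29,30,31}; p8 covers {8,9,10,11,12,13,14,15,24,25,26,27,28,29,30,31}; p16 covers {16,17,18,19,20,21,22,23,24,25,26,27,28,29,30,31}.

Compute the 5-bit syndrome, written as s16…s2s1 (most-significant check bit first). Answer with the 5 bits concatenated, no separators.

01110

s1 (pos 1,3,5,7,9,11,13,15,17,19,21,23,25,27,29,31): 0⊕1⊕0⊕1⊕0⊕0⊕0⊕1⊕1⊕0⊕1⊕0⊕1⊕1⊕1⊕0 = 0
s2 (pos 2,3,6,7,10,11,14,15,18,19,22,23,26,27,30,31): 1⊕1⊕0⊕1⊕0⊕0⊕1⊕1⊕1⊕0⊕1⊕0⊕0⊕1⊕1⊕0 = 1
s4 (pos 4,5,6,7,12,13,14,15,20,21,22,23,28,29,30,31): 1⊕0⊕0⊕1⊕0⊕0⊕1⊕1⊕1⊕1⊕1⊕0⊕0⊕1⊕1⊕0 = 1
s8 (pos 8,9,10,11,12,13,14,15,24,25,26,27,28,29,30,31): 1⊕0⊕0⊕0⊕0⊕0⊕1⊕1⊕0⊕1⊕0⊕1⊕0⊕1⊕1⊕0 = 1
s16 (pos 16,17,18,19,20,21,22,23,24,25,26,27,28,29,30,31): 1⊕1⊕1⊕0⊕1⊕1⊕1⊕0⊕0⊕1⊕0⊕1⊕0⊕1⊕1⊕0 = 0
Syndrome s16…s1 = 01110 → error at position 14.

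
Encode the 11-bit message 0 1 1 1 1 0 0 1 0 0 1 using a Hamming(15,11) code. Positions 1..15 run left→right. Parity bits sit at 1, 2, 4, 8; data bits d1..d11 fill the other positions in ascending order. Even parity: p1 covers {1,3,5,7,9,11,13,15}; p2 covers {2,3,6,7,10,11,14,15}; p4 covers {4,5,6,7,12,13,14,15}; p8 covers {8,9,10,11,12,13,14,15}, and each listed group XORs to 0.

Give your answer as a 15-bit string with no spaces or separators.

Place data at non-parity positions: p1 p2 0 p4 1 1 1 p8 1 0 0 1 0 0 1
p1 (pos 1,3,5,7,9,11,13,15): XOR of data positions = 0⊕1⊕1⊕1⊕0⊕0⊕1 = 0
p2 (pos 2,3,6,7,10,11,14,15): XOR of data positions = 0⊕1⊕1⊕0⊕0⊕0⊕1 = 1
p4 (pos 4,5,6,7,12,13,14,15): XOR of data positions = 1⊕1⊕1⊕1⊕0⊕0⊕1 = 1
p8 (pos 8,9,10,11,12,13,14,15): XOR of data positions = 1⊕0⊕0⊕1⊕0⊕0⊕1 = 1
Codeword: 010111111001001

010111111001001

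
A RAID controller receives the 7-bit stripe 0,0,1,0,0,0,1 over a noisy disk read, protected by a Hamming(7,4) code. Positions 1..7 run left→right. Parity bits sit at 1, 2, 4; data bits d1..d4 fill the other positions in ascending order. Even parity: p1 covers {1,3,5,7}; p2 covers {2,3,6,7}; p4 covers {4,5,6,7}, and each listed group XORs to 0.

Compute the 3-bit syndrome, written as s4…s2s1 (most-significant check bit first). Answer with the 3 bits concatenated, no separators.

s1 (pos 1,3,5,7): 0⊕1⊕0⊕1 = 0
s2 (pos 2,3,6,7): 0⊕1⊕0⊕1 = 0
s4 (pos 4,5,6,7): 0⊕0⊕0⊕1 = 1
Syndrome s4…s1 = 100 → error at position 4.

100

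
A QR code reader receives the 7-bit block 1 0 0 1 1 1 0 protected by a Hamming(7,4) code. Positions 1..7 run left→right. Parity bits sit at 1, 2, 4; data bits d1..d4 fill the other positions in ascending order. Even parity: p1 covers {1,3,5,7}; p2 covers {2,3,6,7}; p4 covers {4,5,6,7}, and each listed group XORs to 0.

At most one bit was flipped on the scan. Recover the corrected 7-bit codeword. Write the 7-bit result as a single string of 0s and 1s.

s1 (pos 1,3,5,7): 1⊕0⊕1⊕0 = 0
s2 (pos 2,3,6,7): 0⊕0⊕1⊕0 = 1
s4 (pos 4,5,6,7): 1⊕1⊕1⊕0 = 1
Syndrome s4…s1 = 110 → error at position 6.
Flip position 6: 1001110 → 1001100

1001100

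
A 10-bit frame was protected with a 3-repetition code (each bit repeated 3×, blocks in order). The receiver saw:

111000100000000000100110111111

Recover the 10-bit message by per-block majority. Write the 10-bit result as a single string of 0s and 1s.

1000000111

Block 1 (111): 3 ones → 1
Block 2 (000): 0 ones → 0
Block 3 (100): 1 one → 0
Block 4 (000): 0 ones → 0
Block 5 (000): 0 ones → 0
Block 6 (000): 0 ones → 0
Block 7 (100): 1 one → 0
Block 8 (110): 2 ones → 1
Block 9 (111): 3 ones → 1
Block 10 (111): 3 ones → 1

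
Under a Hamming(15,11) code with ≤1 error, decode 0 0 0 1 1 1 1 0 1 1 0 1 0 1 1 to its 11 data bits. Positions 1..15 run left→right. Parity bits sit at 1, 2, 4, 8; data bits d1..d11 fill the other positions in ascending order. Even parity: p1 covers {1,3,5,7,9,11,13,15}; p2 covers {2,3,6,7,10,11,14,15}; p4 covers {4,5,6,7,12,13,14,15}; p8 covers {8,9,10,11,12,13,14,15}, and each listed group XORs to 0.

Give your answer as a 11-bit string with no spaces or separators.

01111101001

s1 (pos 1,3,5,7,9,11,13,15): 0⊕0⊕1⊕1⊕1⊕0⊕0⊕1 = 0
s2 (pos 2,3,6,7,10,11,14,15): 0⊕0⊕1⊕1⊕1⊕0⊕1⊕1 = 1
s4 (pos 4,5,6,7,12,13,14,15): 1⊕1⊕1⊕1⊕1⊕0⊕1⊕1 = 1
s8 (pos 8,9,10,11,12,13,14,15): 0⊕1⊕1⊕0⊕1⊕0⊕1⊕1 = 1
Syndrome s8…s1 = 1110 → error at position 14.
Flip position 14: 000111101101011 → 000111101101001
Read data bits from positions 3,5,6,7,9,10,11,12,13,14,15: 01111101001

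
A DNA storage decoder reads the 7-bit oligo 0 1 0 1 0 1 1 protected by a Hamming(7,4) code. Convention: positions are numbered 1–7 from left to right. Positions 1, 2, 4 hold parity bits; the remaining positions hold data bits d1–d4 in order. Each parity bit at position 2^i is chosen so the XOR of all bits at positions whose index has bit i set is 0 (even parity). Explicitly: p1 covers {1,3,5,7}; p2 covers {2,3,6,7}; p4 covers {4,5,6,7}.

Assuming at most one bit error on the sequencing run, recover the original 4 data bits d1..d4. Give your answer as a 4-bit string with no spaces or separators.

0010

s1 (pos 1,3,5,7): 0⊕0⊕0⊕1 = 1
s2 (pos 2,3,6,7): 1⊕0⊕1⊕1 = 1
s4 (pos 4,5,6,7): 1⊕0⊕1⊕1 = 1
Syndrome s4…s1 = 111 → error at position 7.
Flip position 7: 0101011 → 0101010
Read data bits from positions 3,5,6,7: 0010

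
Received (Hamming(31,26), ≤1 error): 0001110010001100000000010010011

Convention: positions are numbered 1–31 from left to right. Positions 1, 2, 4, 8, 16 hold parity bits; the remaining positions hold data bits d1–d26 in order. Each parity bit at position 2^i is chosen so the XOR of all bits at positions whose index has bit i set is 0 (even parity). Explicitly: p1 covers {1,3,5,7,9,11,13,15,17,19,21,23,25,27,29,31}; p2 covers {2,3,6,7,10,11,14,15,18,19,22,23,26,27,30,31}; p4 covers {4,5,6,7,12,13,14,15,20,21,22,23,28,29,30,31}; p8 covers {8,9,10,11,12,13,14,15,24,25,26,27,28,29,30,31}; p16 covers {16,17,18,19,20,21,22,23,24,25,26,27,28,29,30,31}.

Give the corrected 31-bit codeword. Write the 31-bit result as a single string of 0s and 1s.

0001110010001110000000010010011

s1 (pos 1,3,5,7,9,11,13,15,17,19,21,23,25,27,29,31): 0⊕0⊕1⊕0⊕1⊕0⊕1⊕0⊕0⊕0⊕0⊕0⊕0⊕1⊕0⊕1 = 1
s2 (pos 2,3,6,7,10,11,14,15,18,19,22,23,26,27,30,31): 0⊕0⊕1⊕0⊕0⊕0⊕1⊕0⊕0⊕0⊕0⊕0⊕0⊕1⊕1⊕1 = 1
s4 (pos 4,5,6,7,12,13,14,15,20,21,22,23,28,29,30,31): 1⊕1⊕1⊕0⊕0⊕1⊕1⊕0⊕0⊕0⊕0⊕0⊕0⊕0⊕1⊕1 = 1
s8 (pos 8,9,10,11,12,13,14,15,24,25,26,27,28,29,30,31): 0⊕1⊕0⊕0⊕0⊕1⊕1⊕0⊕1⊕0⊕0⊕1⊕0⊕0⊕1⊕1 = 1
s16 (pos 16,17,18,19,20,21,22,23,24,25,26,27,28,29,30,31): 0⊕0⊕0⊕0⊕0⊕0⊕0⊕0⊕1⊕0⊕0⊕1⊕0⊕0⊕1⊕1 = 0
Syndrome s16…s1 = 01111 → error at position 15.
Flip position 15: 0001110010001100000000010010011 → 0001110010001110000000010010011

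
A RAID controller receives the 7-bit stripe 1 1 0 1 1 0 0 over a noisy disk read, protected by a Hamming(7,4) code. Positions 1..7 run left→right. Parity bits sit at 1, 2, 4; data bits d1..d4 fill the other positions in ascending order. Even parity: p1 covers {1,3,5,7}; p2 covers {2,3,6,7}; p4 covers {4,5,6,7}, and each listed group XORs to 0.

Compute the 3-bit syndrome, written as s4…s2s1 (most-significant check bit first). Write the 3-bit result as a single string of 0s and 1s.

s1 (pos 1,3,5,7): 1⊕0⊕1⊕0 = 0
s2 (pos 2,3,6,7): 1⊕0⊕0⊕0 = 1
s4 (pos 4,5,6,7): 1⊕1⊕0⊕0 = 0
Syndrome s4…s1 = 010 → error at position 2.

010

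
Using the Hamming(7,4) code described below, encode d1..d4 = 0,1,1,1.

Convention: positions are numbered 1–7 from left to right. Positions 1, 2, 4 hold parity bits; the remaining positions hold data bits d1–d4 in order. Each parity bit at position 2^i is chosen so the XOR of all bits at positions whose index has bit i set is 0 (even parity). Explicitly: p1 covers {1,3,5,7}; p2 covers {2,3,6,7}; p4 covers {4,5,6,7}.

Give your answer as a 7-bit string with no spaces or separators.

Place data at non-parity positions: p1 p2 0 p4 1 1 1
p1 (pos 1,3,5,7): XOR of data positions = 0⊕1⊕1 = 0
p2 (pos 2,3,6,7): XOR of data positions = 0⊕1⊕1 = 0
p4 (pos 4,5,6,7): XOR of data positions = 1⊕1⊕1 = 1
Codeword: 0001111

0001111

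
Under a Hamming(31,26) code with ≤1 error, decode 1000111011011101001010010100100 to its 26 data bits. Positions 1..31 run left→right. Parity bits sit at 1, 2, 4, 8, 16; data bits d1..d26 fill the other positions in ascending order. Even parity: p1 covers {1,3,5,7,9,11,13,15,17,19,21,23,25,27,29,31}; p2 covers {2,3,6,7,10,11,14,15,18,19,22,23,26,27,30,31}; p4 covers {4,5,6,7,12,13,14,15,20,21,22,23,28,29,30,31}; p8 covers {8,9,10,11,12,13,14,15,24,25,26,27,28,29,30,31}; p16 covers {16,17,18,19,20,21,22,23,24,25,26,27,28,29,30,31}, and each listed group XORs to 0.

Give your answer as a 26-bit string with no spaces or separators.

01111101110001010010100100

s1 (pos 1,3,5,7,9,11,13,15,17,19,21,23,25,27,29,31): 1⊕0⊕1⊕1⊕1⊕0⊕1⊕0⊕0⊕1⊕1⊕0⊕0⊕0⊕1⊕0 = 0
s2 (pos 2,3,6,7,10,11,14,15,18,19,22,23,26,27,30,31): 0⊕0⊕1⊕1⊕1⊕0⊕1⊕0⊕0⊕1⊕0⊕0⊕1⊕0⊕0⊕0 = 0
s4 (pos 4,5,6,7,12,13,14,15,20,21,22,23,28,29,30,31): 0⊕1⊕1⊕1⊕1⊕1⊕1⊕0⊕0⊕1⊕0⊕0⊕0⊕1⊕0⊕0 = 0
s8 (pos 8,9,10,11,12,13,14,15,24,25,26,27,28,29,30,31): 0⊕1⊕1⊕0⊕1⊕1⊕1⊕0⊕1⊕0⊕1⊕0⊕0⊕1⊕0⊕0 = 0
s16 (pos 16,17,18,19,20,21,22,23,24,25,26,27,28,29,30,31): 1⊕0⊕0⊕1⊕0⊕1⊕0⊕0⊕1⊕0⊕1⊕0⊕0⊕1⊕0⊕0 = 0
Syndrome s16…s1 = 00000 → no error.
Read data bits from positions 3,5,6,7,9,10,11,12,13,14,15,17,18,19,20,21,22,23,24,25,26,27,28,29,30,31: 01111101110001010010100100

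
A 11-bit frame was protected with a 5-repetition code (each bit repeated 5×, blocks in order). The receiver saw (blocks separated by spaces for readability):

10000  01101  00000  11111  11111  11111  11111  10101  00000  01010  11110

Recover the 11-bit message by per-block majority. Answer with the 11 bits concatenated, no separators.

01011111001

Block 1 (10000): 1 one → 0
Block 2 (01101): 3 ones → 1
Block 3 (00000): 0 ones → 0
Block 4 (11111): 5 ones → 1
Block 5 (11111): 5 ones → 1
Block 6 (11111): 5 ones → 1
Block 7 (11111): 5 ones → 1
Block 8 (10101): 3 ones → 1
Block 9 (00000): 0 ones → 0
Block 10 (01010): 2 ones → 0
Block 11 (11110): 4 ones → 1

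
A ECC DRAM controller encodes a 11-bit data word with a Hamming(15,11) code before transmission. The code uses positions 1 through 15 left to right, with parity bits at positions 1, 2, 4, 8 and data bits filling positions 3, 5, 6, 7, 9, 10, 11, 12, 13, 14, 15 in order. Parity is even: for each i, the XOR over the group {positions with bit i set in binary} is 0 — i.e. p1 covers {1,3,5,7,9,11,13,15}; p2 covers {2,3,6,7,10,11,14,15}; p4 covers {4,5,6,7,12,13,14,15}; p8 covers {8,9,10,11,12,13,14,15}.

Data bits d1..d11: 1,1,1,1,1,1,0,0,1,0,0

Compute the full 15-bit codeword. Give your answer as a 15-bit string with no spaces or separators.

Place data at non-parity positions: p1 p2 1 p4 1 1 1 p8 1 1 0 0 1 0 0
p1 (pos 1,3,5,7,9,11,13,15): XOR of data positions = 1⊕1⊕1⊕1⊕0⊕1⊕0 = 1
p2 (pos 2,3,6,7,10,11,14,15): XOR of data positions = 1⊕1⊕1⊕1⊕0⊕0⊕0 = 0
p4 (pos 4,5,6,7,12,13,14,15): XOR of data positions = 1⊕1⊕1⊕0⊕1⊕0⊕0 = 0
p8 (pos 8,9,10,11,12,13,14,15): XOR of data positions = 1⊕1⊕0⊕0⊕1⊕0⊕0 = 1
Codeword: 101011111100100

101011111100100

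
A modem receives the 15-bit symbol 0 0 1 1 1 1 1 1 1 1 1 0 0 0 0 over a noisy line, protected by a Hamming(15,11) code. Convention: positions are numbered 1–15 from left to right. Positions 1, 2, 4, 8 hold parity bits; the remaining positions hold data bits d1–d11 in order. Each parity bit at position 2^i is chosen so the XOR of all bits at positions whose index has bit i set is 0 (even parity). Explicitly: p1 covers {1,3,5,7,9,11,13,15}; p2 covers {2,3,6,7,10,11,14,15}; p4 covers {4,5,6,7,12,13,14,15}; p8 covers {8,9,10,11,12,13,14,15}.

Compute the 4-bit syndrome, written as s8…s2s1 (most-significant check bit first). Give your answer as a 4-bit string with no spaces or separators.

0011

s1 (pos 1,3,5,7,9,11,13,15): 0⊕1⊕1⊕1⊕1⊕1⊕0⊕0 = 1
s2 (pos 2,3,6,7,10,11,14,15): 0⊕1⊕1⊕1⊕1⊕1⊕0⊕0 = 1
s4 (pos 4,5,6,7,12,13,14,15): 1⊕1⊕1⊕1⊕0⊕0⊕0⊕0 = 0
s8 (pos 8,9,10,11,12,13,14,15): 1⊕1⊕1⊕1⊕0⊕0⊕0⊕0 = 0
Syndrome s8…s1 = 0011 → error at position 3.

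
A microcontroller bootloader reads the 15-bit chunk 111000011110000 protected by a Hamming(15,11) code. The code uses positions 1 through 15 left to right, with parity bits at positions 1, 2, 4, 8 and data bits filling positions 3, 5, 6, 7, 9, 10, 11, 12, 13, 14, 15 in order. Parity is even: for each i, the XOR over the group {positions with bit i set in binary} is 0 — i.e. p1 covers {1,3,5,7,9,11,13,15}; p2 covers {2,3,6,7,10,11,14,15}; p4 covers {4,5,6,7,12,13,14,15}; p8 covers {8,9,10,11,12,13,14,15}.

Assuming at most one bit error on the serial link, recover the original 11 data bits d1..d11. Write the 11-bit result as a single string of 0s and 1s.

s1 (pos 1,3,5,7,9,11,13,15): 1⊕1⊕0⊕0⊕1⊕1⊕0⊕0 = 0
s2 (pos 2,3,6,7,10,11,14,15): 1⊕1⊕0⊕0⊕1⊕1⊕0⊕0 = 0
s4 (pos 4,5,6,7,12,13,14,15): 0⊕0⊕0⊕0⊕0⊕0⊕0⊕0 = 0
s8 (pos 8,9,10,11,12,13,14,15): 1⊕1⊕1⊕1⊕0⊕0⊕0⊕0 = 0
Syndrome s8…s1 = 0000 → no error.
Read data bits from positions 3,5,6,7,9,10,11,12,13,14,15: 10001110000

10001110000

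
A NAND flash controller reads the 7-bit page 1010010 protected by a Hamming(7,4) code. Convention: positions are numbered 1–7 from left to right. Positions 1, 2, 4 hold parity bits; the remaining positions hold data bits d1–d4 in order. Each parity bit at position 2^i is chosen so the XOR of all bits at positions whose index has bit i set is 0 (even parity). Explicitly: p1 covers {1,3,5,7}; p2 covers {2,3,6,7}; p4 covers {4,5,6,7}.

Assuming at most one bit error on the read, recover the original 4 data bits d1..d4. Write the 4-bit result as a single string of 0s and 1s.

s1 (pos 1,3,5,7): 1⊕1⊕0⊕0 = 0
s2 (pos 2,3,6,7): 0⊕1⊕1⊕0 = 0
s4 (pos 4,5,6,7): 0⊕0⊕1⊕0 = 1
Syndrome s4…s1 = 100 → error at position 4.
Flip position 4: 1010010 → 1011010
Read data bits from positions 3,5,6,7: 1010

1010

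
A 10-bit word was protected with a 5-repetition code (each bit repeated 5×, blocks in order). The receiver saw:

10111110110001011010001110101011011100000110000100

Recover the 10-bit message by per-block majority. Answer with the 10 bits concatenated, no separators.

1101101000

Block 1 (10111): 4 ones → 1
Block 2 (11011): 4 ones → 1
Block 3 (00010): 1 one → 0
Block 4 (11010): 3 ones → 1
Block 5 (00111): 3 ones → 1
Block 6 (01010): 2 ones → 0
Block 7 (11011): 4 ones → 1
Block 8 (10000): 1 one → 0
Block 9 (01100): 2 ones → 0
Block 10 (00100): 1 one → 0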